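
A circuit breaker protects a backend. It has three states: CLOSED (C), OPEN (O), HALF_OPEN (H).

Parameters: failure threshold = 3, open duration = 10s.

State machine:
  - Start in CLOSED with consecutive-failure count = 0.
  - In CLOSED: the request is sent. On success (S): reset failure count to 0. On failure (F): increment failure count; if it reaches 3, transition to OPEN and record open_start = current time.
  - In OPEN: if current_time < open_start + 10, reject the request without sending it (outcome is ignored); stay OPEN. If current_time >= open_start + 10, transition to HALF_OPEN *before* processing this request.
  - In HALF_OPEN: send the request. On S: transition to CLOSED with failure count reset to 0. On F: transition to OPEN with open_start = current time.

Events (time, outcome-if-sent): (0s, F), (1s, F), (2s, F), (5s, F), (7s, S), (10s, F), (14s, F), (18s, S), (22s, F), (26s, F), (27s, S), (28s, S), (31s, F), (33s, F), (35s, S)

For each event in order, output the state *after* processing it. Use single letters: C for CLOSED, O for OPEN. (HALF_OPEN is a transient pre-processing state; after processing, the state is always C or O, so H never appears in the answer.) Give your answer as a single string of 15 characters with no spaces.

State after each event:
  event#1 t=0s outcome=F: state=CLOSED
  event#2 t=1s outcome=F: state=CLOSED
  event#3 t=2s outcome=F: state=OPEN
  event#4 t=5s outcome=F: state=OPEN
  event#5 t=7s outcome=S: state=OPEN
  event#6 t=10s outcome=F: state=OPEN
  event#7 t=14s outcome=F: state=OPEN
  event#8 t=18s outcome=S: state=OPEN
  event#9 t=22s outcome=F: state=OPEN
  event#10 t=26s outcome=F: state=OPEN
  event#11 t=27s outcome=S: state=OPEN
  event#12 t=28s outcome=S: state=OPEN
  event#13 t=31s outcome=F: state=OPEN
  event#14 t=33s outcome=F: state=OPEN
  event#15 t=35s outcome=S: state=OPEN

Answer: CCOOOOOOOOOOOOO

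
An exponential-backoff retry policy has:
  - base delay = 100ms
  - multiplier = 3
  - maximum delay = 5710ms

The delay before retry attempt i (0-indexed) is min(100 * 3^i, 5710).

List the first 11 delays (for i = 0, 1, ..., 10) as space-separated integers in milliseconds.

Answer: 100 300 900 2700 5710 5710 5710 5710 5710 5710 5710

Derivation:
Computing each delay:
  i=0: min(100*3^0, 5710) = 100
  i=1: min(100*3^1, 5710) = 300
  i=2: min(100*3^2, 5710) = 900
  i=3: min(100*3^3, 5710) = 2700
  i=4: min(100*3^4, 5710) = 5710
  i=5: min(100*3^5, 5710) = 5710
  i=6: min(100*3^6, 5710) = 5710
  i=7: min(100*3^7, 5710) = 5710
  i=8: min(100*3^8, 5710) = 5710
  i=9: min(100*3^9, 5710) = 5710
  i=10: min(100*3^10, 5710) = 5710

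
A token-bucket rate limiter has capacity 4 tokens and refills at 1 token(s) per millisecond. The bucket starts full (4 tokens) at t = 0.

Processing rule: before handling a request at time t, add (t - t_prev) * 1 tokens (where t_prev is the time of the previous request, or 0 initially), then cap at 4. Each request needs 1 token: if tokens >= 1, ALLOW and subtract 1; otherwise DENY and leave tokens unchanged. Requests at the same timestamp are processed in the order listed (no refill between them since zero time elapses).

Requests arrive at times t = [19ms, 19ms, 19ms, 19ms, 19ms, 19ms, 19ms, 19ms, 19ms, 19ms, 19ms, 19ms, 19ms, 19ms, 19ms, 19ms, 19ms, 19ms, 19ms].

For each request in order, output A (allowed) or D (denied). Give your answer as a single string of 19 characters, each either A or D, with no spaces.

Simulating step by step:
  req#1 t=19ms: ALLOW
  req#2 t=19ms: ALLOW
  req#3 t=19ms: ALLOW
  req#4 t=19ms: ALLOW
  req#5 t=19ms: DENY
  req#6 t=19ms: DENY
  req#7 t=19ms: DENY
  req#8 t=19ms: DENY
  req#9 t=19ms: DENY
  req#10 t=19ms: DENY
  req#11 t=19ms: DENY
  req#12 t=19ms: DENY
  req#13 t=19ms: DENY
  req#14 t=19ms: DENY
  req#15 t=19ms: DENY
  req#16 t=19ms: DENY
  req#17 t=19ms: DENY
  req#18 t=19ms: DENY
  req#19 t=19ms: DENY

Answer: AAAADDDDDDDDDDDDDDD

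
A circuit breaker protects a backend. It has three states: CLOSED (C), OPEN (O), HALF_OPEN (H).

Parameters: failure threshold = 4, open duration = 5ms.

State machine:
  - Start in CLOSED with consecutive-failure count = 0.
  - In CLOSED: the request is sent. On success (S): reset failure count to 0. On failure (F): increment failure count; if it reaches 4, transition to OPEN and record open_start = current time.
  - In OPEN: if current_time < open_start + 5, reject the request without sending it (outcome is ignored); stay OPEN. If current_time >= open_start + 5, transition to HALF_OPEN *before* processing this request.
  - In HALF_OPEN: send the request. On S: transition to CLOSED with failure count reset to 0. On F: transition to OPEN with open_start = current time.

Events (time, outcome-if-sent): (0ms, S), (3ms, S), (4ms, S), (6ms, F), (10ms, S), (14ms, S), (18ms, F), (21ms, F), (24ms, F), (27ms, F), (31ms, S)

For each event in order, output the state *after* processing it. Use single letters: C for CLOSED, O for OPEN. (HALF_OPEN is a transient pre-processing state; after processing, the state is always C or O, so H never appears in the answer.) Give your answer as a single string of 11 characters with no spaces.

State after each event:
  event#1 t=0ms outcome=S: state=CLOSED
  event#2 t=3ms outcome=S: state=CLOSED
  event#3 t=4ms outcome=S: state=CLOSED
  event#4 t=6ms outcome=F: state=CLOSED
  event#5 t=10ms outcome=S: state=CLOSED
  event#6 t=14ms outcome=S: state=CLOSED
  event#7 t=18ms outcome=F: state=CLOSED
  event#8 t=21ms outcome=F: state=CLOSED
  event#9 t=24ms outcome=F: state=CLOSED
  event#10 t=27ms outcome=F: state=OPEN
  event#11 t=31ms outcome=S: state=OPEN

Answer: CCCCCCCCCOO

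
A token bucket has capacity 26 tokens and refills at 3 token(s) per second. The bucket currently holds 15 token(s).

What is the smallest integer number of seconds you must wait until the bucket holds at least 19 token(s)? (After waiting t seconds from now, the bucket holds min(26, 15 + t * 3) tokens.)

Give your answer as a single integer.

Need 15 + t * 3 >= 19, so t >= 4/3.
Smallest integer t = ceil(4/3) = 2.

Answer: 2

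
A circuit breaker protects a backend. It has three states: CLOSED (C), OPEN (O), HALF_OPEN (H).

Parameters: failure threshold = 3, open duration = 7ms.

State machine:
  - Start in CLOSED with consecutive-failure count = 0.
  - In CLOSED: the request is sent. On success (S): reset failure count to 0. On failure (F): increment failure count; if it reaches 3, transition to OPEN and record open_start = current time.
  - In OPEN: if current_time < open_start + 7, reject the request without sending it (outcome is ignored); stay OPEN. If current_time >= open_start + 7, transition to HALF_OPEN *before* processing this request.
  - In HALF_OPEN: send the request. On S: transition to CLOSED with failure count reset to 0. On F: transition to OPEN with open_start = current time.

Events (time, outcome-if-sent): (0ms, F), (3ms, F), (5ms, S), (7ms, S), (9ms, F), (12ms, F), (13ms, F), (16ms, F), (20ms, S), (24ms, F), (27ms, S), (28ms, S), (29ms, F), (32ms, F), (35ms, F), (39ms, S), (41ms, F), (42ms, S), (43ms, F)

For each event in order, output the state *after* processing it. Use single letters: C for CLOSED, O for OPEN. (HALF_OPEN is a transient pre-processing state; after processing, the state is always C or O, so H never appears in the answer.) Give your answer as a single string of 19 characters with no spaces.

Answer: CCCCCCOOCCCCCCOOOCC

Derivation:
State after each event:
  event#1 t=0ms outcome=F: state=CLOSED
  event#2 t=3ms outcome=F: state=CLOSED
  event#3 t=5ms outcome=S: state=CLOSED
  event#4 t=7ms outcome=S: state=CLOSED
  event#5 t=9ms outcome=F: state=CLOSED
  event#6 t=12ms outcome=F: state=CLOSED
  event#7 t=13ms outcome=F: state=OPEN
  event#8 t=16ms outcome=F: state=OPEN
  event#9 t=20ms outcome=S: state=CLOSED
  event#10 t=24ms outcome=F: state=CLOSED
  event#11 t=27ms outcome=S: state=CLOSED
  event#12 t=28ms outcome=S: state=CLOSED
  event#13 t=29ms outcome=F: state=CLOSED
  event#14 t=32ms outcome=F: state=CLOSED
  event#15 t=35ms outcome=F: state=OPEN
  event#16 t=39ms outcome=S: state=OPEN
  event#17 t=41ms outcome=F: state=OPEN
  event#18 t=42ms outcome=S: state=CLOSED
  event#19 t=43ms outcome=F: state=CLOSED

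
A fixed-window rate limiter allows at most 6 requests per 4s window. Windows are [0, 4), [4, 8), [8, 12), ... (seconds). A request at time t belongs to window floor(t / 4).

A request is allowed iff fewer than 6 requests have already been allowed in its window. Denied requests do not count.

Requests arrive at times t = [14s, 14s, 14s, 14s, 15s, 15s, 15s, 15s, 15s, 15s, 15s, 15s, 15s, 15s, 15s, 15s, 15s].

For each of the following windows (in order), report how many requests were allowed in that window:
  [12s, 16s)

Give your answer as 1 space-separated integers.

Answer: 6

Derivation:
Processing requests:
  req#1 t=14s (window 3): ALLOW
  req#2 t=14s (window 3): ALLOW
  req#3 t=14s (window 3): ALLOW
  req#4 t=14s (window 3): ALLOW
  req#5 t=15s (window 3): ALLOW
  req#6 t=15s (window 3): ALLOW
  req#7 t=15s (window 3): DENY
  req#8 t=15s (window 3): DENY
  req#9 t=15s (window 3): DENY
  req#10 t=15s (window 3): DENY
  req#11 t=15s (window 3): DENY
  req#12 t=15s (window 3): DENY
  req#13 t=15s (window 3): DENY
  req#14 t=15s (window 3): DENY
  req#15 t=15s (window 3): DENY
  req#16 t=15s (window 3): DENY
  req#17 t=15s (window 3): DENY

Allowed counts by window: 6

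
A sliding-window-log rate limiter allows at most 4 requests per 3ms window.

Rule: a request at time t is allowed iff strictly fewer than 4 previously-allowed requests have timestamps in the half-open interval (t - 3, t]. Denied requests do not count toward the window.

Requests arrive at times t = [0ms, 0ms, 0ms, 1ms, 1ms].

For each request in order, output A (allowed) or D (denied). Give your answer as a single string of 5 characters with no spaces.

Tracking allowed requests in the window:
  req#1 t=0ms: ALLOW
  req#2 t=0ms: ALLOW
  req#3 t=0ms: ALLOW
  req#4 t=1ms: ALLOW
  req#5 t=1ms: DENY

Answer: AAAAD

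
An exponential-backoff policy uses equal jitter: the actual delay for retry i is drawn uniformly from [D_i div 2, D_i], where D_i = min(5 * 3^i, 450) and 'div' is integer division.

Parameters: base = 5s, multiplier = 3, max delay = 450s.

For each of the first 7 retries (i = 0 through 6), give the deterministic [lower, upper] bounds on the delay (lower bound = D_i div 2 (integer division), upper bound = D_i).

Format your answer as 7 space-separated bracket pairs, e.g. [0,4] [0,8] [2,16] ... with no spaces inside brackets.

Answer: [2,5] [7,15] [22,45] [67,135] [202,405] [225,450] [225,450]

Derivation:
Computing bounds per retry:
  i=0: D_i=min(5*3^0,450)=5, bounds=[2,5]
  i=1: D_i=min(5*3^1,450)=15, bounds=[7,15]
  i=2: D_i=min(5*3^2,450)=45, bounds=[22,45]
  i=3: D_i=min(5*3^3,450)=135, bounds=[67,135]
  i=4: D_i=min(5*3^4,450)=405, bounds=[202,405]
  i=5: D_i=min(5*3^5,450)=450, bounds=[225,450]
  i=6: D_i=min(5*3^6,450)=450, bounds=[225,450]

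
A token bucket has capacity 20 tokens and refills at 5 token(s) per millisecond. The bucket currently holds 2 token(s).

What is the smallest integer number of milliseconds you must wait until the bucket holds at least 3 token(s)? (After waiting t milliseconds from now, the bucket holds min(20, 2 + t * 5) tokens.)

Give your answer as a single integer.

Answer: 1

Derivation:
Need 2 + t * 5 >= 3, so t >= 1/5.
Smallest integer t = ceil(1/5) = 1.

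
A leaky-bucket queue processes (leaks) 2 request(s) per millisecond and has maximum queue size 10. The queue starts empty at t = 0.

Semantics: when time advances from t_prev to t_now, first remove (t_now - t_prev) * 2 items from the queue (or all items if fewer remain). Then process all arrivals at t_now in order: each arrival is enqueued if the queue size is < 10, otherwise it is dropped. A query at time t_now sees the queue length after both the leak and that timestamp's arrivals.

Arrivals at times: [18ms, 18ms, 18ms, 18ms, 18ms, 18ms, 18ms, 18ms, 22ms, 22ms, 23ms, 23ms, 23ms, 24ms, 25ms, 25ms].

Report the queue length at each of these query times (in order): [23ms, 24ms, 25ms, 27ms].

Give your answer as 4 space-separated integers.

Queue lengths at query times:
  query t=23ms: backlog = 3
  query t=24ms: backlog = 2
  query t=25ms: backlog = 2
  query t=27ms: backlog = 0

Answer: 3 2 2 0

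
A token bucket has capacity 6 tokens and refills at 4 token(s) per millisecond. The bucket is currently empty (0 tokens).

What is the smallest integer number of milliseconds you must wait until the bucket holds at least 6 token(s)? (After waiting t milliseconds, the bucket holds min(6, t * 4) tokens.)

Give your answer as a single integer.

Need t * 4 >= 6, so t >= 6/4.
Smallest integer t = ceil(6/4) = 2.

Answer: 2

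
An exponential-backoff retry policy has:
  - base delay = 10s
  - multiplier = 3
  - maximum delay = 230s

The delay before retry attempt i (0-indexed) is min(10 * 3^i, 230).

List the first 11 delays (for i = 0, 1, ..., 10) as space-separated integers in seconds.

Answer: 10 30 90 230 230 230 230 230 230 230 230

Derivation:
Computing each delay:
  i=0: min(10*3^0, 230) = 10
  i=1: min(10*3^1, 230) = 30
  i=2: min(10*3^2, 230) = 90
  i=3: min(10*3^3, 230) = 230
  i=4: min(10*3^4, 230) = 230
  i=5: min(10*3^5, 230) = 230
  i=6: min(10*3^6, 230) = 230
  i=7: min(10*3^7, 230) = 230
  i=8: min(10*3^8, 230) = 230
  i=9: min(10*3^9, 230) = 230
  i=10: min(10*3^10, 230) = 230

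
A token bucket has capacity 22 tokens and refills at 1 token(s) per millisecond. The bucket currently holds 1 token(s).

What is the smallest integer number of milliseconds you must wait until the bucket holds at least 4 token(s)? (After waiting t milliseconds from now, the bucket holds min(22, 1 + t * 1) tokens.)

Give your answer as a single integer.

Answer: 3

Derivation:
Need 1 + t * 1 >= 4, so t >= 3/1.
Smallest integer t = ceil(3/1) = 3.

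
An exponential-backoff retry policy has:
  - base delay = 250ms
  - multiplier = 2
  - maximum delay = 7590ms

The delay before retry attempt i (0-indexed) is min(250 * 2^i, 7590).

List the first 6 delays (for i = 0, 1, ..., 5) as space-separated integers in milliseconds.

Answer: 250 500 1000 2000 4000 7590

Derivation:
Computing each delay:
  i=0: min(250*2^0, 7590) = 250
  i=1: min(250*2^1, 7590) = 500
  i=2: min(250*2^2, 7590) = 1000
  i=3: min(250*2^3, 7590) = 2000
  i=4: min(250*2^4, 7590) = 4000
  i=5: min(250*2^5, 7590) = 7590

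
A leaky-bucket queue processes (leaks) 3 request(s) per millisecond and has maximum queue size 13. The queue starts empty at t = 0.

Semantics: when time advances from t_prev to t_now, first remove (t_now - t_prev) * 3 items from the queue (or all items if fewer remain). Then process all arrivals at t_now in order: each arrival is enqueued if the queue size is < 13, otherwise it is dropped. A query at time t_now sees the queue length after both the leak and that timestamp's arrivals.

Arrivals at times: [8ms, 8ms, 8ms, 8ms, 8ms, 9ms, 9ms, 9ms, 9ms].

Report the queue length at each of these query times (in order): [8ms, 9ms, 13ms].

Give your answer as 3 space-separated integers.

Queue lengths at query times:
  query t=8ms: backlog = 5
  query t=9ms: backlog = 6
  query t=13ms: backlog = 0

Answer: 5 6 0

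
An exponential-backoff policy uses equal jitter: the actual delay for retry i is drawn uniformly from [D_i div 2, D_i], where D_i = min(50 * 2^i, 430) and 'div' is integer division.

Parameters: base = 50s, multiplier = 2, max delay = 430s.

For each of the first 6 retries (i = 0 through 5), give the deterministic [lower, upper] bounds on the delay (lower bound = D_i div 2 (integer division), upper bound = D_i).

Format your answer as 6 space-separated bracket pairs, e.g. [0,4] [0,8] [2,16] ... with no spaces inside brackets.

Answer: [25,50] [50,100] [100,200] [200,400] [215,430] [215,430]

Derivation:
Computing bounds per retry:
  i=0: D_i=min(50*2^0,430)=50, bounds=[25,50]
  i=1: D_i=min(50*2^1,430)=100, bounds=[50,100]
  i=2: D_i=min(50*2^2,430)=200, bounds=[100,200]
  i=3: D_i=min(50*2^3,430)=400, bounds=[200,400]
  i=4: D_i=min(50*2^4,430)=430, bounds=[215,430]
  i=5: D_i=min(50*2^5,430)=430, bounds=[215,430]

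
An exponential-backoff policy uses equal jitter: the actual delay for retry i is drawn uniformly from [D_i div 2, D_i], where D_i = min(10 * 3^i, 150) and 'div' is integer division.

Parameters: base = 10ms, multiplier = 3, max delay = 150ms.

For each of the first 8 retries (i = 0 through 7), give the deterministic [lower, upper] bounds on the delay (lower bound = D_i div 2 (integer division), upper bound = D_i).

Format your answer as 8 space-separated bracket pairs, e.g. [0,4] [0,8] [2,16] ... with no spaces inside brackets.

Answer: [5,10] [15,30] [45,90] [75,150] [75,150] [75,150] [75,150] [75,150]

Derivation:
Computing bounds per retry:
  i=0: D_i=min(10*3^0,150)=10, bounds=[5,10]
  i=1: D_i=min(10*3^1,150)=30, bounds=[15,30]
  i=2: D_i=min(10*3^2,150)=90, bounds=[45,90]
  i=3: D_i=min(10*3^3,150)=150, bounds=[75,150]
  i=4: D_i=min(10*3^4,150)=150, bounds=[75,150]
  i=5: D_i=min(10*3^5,150)=150, bounds=[75,150]
  i=6: D_i=min(10*3^6,150)=150, bounds=[75,150]
  i=7: D_i=min(10*3^7,150)=150, bounds=[75,150]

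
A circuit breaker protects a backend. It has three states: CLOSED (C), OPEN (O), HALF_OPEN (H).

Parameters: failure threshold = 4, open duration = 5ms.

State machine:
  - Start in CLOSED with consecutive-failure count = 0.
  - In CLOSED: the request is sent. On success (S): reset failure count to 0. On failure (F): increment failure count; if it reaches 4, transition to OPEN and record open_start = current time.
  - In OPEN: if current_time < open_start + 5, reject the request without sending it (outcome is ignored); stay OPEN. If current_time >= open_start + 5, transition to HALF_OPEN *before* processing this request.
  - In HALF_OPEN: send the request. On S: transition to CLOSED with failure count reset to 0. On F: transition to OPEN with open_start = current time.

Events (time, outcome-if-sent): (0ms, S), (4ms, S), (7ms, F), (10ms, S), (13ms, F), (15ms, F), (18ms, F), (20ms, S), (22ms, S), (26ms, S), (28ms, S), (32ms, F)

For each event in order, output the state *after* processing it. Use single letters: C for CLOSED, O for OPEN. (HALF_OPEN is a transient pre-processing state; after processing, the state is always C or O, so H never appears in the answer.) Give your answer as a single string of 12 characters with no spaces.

State after each event:
  event#1 t=0ms outcome=S: state=CLOSED
  event#2 t=4ms outcome=S: state=CLOSED
  event#3 t=7ms outcome=F: state=CLOSED
  event#4 t=10ms outcome=S: state=CLOSED
  event#5 t=13ms outcome=F: state=CLOSED
  event#6 t=15ms outcome=F: state=CLOSED
  event#7 t=18ms outcome=F: state=CLOSED
  event#8 t=20ms outcome=S: state=CLOSED
  event#9 t=22ms outcome=S: state=CLOSED
  event#10 t=26ms outcome=S: state=CLOSED
  event#11 t=28ms outcome=S: state=CLOSED
  event#12 t=32ms outcome=F: state=CLOSED

Answer: CCCCCCCCCCCC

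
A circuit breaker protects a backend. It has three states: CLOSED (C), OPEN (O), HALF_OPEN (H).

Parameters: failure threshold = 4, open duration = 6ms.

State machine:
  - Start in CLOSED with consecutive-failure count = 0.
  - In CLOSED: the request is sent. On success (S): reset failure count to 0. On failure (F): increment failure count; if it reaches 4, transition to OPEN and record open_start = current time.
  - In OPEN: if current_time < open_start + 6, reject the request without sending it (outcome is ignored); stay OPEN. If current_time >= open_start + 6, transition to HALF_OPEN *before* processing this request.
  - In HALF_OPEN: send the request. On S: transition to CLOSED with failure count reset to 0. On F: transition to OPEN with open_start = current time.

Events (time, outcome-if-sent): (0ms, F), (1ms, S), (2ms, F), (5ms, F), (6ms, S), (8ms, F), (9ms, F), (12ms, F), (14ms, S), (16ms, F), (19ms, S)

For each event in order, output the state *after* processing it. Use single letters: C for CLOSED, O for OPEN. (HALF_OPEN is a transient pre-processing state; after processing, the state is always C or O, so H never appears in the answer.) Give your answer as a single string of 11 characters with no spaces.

Answer: CCCCCCCCCCC

Derivation:
State after each event:
  event#1 t=0ms outcome=F: state=CLOSED
  event#2 t=1ms outcome=S: state=CLOSED
  event#3 t=2ms outcome=F: state=CLOSED
  event#4 t=5ms outcome=F: state=CLOSED
  event#5 t=6ms outcome=S: state=CLOSED
  event#6 t=8ms outcome=F: state=CLOSED
  event#7 t=9ms outcome=F: state=CLOSED
  event#8 t=12ms outcome=F: state=CLOSED
  event#9 t=14ms outcome=S: state=CLOSED
  event#10 t=16ms outcome=F: state=CLOSED
  event#11 t=19ms outcome=S: state=CLOSED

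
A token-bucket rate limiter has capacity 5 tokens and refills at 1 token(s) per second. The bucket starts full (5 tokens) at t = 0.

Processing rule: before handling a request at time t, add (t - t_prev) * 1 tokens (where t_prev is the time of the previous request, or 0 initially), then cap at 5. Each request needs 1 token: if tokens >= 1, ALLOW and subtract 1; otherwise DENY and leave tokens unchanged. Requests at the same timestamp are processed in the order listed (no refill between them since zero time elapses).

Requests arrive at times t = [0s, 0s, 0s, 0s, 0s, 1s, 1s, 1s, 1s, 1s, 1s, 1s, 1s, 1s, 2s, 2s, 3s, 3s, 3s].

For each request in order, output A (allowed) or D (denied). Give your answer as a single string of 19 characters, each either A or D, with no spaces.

Simulating step by step:
  req#1 t=0s: ALLOW
  req#2 t=0s: ALLOW
  req#3 t=0s: ALLOW
  req#4 t=0s: ALLOW
  req#5 t=0s: ALLOW
  req#6 t=1s: ALLOW
  req#7 t=1s: DENY
  req#8 t=1s: DENY
  req#9 t=1s: DENY
  req#10 t=1s: DENY
  req#11 t=1s: DENY
  req#12 t=1s: DENY
  req#13 t=1s: DENY
  req#14 t=1s: DENY
  req#15 t=2s: ALLOW
  req#16 t=2s: DENY
  req#17 t=3s: ALLOW
  req#18 t=3s: DENY
  req#19 t=3s: DENY

Answer: AAAAAADDDDDDDDADADD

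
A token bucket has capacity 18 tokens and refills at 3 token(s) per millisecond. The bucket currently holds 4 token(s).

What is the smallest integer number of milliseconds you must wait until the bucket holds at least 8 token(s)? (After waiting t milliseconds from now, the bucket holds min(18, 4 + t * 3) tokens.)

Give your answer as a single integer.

Need 4 + t * 3 >= 8, so t >= 4/3.
Smallest integer t = ceil(4/3) = 2.

Answer: 2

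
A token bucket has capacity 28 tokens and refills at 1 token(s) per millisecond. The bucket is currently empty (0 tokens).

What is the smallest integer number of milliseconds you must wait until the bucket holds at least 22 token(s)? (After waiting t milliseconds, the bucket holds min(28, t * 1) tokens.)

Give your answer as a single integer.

Answer: 22

Derivation:
Need t * 1 >= 22, so t >= 22/1.
Smallest integer t = ceil(22/1) = 22.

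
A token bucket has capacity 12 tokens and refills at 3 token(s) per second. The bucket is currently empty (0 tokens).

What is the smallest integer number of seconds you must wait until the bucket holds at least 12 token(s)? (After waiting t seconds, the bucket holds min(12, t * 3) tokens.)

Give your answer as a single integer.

Need t * 3 >= 12, so t >= 12/3.
Smallest integer t = ceil(12/3) = 4.

Answer: 4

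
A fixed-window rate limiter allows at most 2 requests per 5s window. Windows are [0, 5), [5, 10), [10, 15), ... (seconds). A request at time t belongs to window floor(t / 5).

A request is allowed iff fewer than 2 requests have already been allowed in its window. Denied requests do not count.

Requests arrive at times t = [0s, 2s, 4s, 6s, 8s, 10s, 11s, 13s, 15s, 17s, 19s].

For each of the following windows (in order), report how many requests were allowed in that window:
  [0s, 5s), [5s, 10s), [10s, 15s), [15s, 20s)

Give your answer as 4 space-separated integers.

Processing requests:
  req#1 t=0s (window 0): ALLOW
  req#2 t=2s (window 0): ALLOW
  req#3 t=4s (window 0): DENY
  req#4 t=6s (window 1): ALLOW
  req#5 t=8s (window 1): ALLOW
  req#6 t=10s (window 2): ALLOW
  req#7 t=11s (window 2): ALLOW
  req#8 t=13s (window 2): DENY
  req#9 t=15s (window 3): ALLOW
  req#10 t=17s (window 3): ALLOW
  req#11 t=19s (window 3): DENY

Allowed counts by window: 2 2 2 2

Answer: 2 2 2 2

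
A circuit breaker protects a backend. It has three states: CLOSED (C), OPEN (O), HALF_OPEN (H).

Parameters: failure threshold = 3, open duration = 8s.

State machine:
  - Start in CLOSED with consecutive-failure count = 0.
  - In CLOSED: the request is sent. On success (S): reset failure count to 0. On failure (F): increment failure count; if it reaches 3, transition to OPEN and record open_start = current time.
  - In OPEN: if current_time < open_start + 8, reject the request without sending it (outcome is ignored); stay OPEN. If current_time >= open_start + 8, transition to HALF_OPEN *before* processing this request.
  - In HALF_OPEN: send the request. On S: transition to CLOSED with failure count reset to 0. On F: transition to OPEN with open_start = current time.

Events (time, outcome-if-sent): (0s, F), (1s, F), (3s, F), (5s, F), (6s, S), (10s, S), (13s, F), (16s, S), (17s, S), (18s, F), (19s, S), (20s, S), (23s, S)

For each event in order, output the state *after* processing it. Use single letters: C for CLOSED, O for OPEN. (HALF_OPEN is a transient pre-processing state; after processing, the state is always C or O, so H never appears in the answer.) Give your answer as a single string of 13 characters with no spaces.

Answer: CCOOOOOOOOOOC

Derivation:
State after each event:
  event#1 t=0s outcome=F: state=CLOSED
  event#2 t=1s outcome=F: state=CLOSED
  event#3 t=3s outcome=F: state=OPEN
  event#4 t=5s outcome=F: state=OPEN
  event#5 t=6s outcome=S: state=OPEN
  event#6 t=10s outcome=S: state=OPEN
  event#7 t=13s outcome=F: state=OPEN
  event#8 t=16s outcome=S: state=OPEN
  event#9 t=17s outcome=S: state=OPEN
  event#10 t=18s outcome=F: state=OPEN
  event#11 t=19s outcome=S: state=OPEN
  event#12 t=20s outcome=S: state=OPEN
  event#13 t=23s outcome=S: state=CLOSED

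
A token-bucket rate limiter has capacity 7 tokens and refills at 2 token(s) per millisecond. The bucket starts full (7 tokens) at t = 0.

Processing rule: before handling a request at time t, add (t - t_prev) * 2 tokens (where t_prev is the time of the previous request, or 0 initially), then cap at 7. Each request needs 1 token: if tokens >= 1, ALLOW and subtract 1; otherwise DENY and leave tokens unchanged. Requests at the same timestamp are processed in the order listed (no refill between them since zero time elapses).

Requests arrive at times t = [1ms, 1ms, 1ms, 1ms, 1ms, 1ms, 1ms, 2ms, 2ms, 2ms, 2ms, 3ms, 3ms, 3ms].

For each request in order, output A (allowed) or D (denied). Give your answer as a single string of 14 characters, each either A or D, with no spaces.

Simulating step by step:
  req#1 t=1ms: ALLOW
  req#2 t=1ms: ALLOW
  req#3 t=1ms: ALLOW
  req#4 t=1ms: ALLOW
  req#5 t=1ms: ALLOW
  req#6 t=1ms: ALLOW
  req#7 t=1ms: ALLOW
  req#8 t=2ms: ALLOW
  req#9 t=2ms: ALLOW
  req#10 t=2ms: DENY
  req#11 t=2ms: DENY
  req#12 t=3ms: ALLOW
  req#13 t=3ms: ALLOW
  req#14 t=3ms: DENY

Answer: AAAAAAAAADDAAD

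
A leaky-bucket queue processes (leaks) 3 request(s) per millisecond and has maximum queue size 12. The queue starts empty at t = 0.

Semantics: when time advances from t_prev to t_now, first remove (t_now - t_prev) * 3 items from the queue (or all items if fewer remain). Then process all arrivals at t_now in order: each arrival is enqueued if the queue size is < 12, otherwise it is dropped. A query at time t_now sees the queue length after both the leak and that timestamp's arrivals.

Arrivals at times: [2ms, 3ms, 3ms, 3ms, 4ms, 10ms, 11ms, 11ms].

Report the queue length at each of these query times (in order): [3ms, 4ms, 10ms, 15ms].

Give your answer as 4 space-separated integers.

Queue lengths at query times:
  query t=3ms: backlog = 3
  query t=4ms: backlog = 1
  query t=10ms: backlog = 1
  query t=15ms: backlog = 0

Answer: 3 1 1 0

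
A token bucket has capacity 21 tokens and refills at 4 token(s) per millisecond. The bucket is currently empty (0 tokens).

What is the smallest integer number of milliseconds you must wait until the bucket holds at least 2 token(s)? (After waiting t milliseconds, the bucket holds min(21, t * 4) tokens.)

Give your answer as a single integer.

Need t * 4 >= 2, so t >= 2/4.
Smallest integer t = ceil(2/4) = 1.

Answer: 1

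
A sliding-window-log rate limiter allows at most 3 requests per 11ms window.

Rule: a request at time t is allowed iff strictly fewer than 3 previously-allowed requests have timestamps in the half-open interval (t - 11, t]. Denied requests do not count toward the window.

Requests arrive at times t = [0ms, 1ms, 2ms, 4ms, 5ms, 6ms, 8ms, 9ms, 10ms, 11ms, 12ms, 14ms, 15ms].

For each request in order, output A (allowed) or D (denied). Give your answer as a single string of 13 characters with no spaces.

Answer: AAADDDDDDAAAD

Derivation:
Tracking allowed requests in the window:
  req#1 t=0ms: ALLOW
  req#2 t=1ms: ALLOW
  req#3 t=2ms: ALLOW
  req#4 t=4ms: DENY
  req#5 t=5ms: DENY
  req#6 t=6ms: DENY
  req#7 t=8ms: DENY
  req#8 t=9ms: DENY
  req#9 t=10ms: DENY
  req#10 t=11ms: ALLOW
  req#11 t=12ms: ALLOW
  req#12 t=14ms: ALLOW
  req#13 t=15ms: DENY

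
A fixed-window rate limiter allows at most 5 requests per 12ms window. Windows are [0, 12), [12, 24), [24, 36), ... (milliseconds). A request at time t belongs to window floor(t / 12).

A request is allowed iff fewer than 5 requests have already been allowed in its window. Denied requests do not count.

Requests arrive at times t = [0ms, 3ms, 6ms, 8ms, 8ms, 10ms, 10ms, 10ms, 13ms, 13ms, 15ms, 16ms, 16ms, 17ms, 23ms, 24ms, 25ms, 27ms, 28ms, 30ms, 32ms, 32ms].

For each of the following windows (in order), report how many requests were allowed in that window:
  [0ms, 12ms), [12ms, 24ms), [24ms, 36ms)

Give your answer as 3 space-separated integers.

Answer: 5 5 5

Derivation:
Processing requests:
  req#1 t=0ms (window 0): ALLOW
  req#2 t=3ms (window 0): ALLOW
  req#3 t=6ms (window 0): ALLOW
  req#4 t=8ms (window 0): ALLOW
  req#5 t=8ms (window 0): ALLOW
  req#6 t=10ms (window 0): DENY
  req#7 t=10ms (window 0): DENY
  req#8 t=10ms (window 0): DENY
  req#9 t=13ms (window 1): ALLOW
  req#10 t=13ms (window 1): ALLOW
  req#11 t=15ms (window 1): ALLOW
  req#12 t=16ms (window 1): ALLOW
  req#13 t=16ms (window 1): ALLOW
  req#14 t=17ms (window 1): DENY
  req#15 t=23ms (window 1): DENY
  req#16 t=24ms (window 2): ALLOW
  req#17 t=25ms (window 2): ALLOW
  req#18 t=27ms (window 2): ALLOW
  req#19 t=28ms (window 2): ALLOW
  req#20 t=30ms (window 2): ALLOW
  req#21 t=32ms (window 2): DENY
  req#22 t=32ms (window 2): DENY

Allowed counts by window: 5 5 5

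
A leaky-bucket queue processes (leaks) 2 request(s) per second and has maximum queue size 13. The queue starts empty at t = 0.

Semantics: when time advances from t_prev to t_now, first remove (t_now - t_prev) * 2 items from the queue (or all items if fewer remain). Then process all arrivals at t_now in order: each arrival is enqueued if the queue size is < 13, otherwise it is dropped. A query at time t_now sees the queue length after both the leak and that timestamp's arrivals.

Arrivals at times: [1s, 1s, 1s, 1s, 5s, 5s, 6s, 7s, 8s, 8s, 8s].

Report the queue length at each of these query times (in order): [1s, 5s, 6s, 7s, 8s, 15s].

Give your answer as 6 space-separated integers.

Answer: 4 2 1 1 3 0

Derivation:
Queue lengths at query times:
  query t=1s: backlog = 4
  query t=5s: backlog = 2
  query t=6s: backlog = 1
  query t=7s: backlog = 1
  query t=8s: backlog = 3
  query t=15s: backlog = 0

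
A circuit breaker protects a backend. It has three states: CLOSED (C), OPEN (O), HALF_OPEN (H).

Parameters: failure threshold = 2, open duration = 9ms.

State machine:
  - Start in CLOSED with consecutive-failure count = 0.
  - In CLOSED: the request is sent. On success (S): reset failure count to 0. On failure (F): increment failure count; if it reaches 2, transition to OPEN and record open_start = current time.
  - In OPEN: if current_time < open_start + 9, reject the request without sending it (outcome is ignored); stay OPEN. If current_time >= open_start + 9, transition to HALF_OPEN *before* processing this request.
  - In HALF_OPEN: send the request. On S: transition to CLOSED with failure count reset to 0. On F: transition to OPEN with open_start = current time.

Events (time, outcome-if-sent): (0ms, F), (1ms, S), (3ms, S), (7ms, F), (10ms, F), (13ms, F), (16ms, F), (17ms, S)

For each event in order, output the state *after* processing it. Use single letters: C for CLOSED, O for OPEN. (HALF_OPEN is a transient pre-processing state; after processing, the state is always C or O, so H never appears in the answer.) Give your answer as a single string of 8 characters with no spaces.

Answer: CCCCOOOO

Derivation:
State after each event:
  event#1 t=0ms outcome=F: state=CLOSED
  event#2 t=1ms outcome=S: state=CLOSED
  event#3 t=3ms outcome=S: state=CLOSED
  event#4 t=7ms outcome=F: state=CLOSED
  event#5 t=10ms outcome=F: state=OPEN
  event#6 t=13ms outcome=F: state=OPEN
  event#7 t=16ms outcome=F: state=OPEN
  event#8 t=17ms outcome=S: state=OPEN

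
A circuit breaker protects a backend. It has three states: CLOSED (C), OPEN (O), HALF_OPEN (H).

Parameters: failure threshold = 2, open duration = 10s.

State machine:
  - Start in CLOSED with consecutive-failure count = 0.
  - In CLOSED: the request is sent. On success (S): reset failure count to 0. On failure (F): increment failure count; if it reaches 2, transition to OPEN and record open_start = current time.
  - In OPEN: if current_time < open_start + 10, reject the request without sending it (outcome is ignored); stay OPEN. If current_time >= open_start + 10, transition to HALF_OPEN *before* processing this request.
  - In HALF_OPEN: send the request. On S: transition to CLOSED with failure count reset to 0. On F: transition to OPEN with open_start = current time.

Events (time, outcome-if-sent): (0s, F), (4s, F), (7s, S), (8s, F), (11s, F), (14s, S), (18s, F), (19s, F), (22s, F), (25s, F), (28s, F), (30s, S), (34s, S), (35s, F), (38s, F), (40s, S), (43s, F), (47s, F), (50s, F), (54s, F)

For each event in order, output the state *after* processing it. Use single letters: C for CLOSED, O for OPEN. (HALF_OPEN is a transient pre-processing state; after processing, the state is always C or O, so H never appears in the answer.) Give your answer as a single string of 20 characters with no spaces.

State after each event:
  event#1 t=0s outcome=F: state=CLOSED
  event#2 t=4s outcome=F: state=OPEN
  event#3 t=7s outcome=S: state=OPEN
  event#4 t=8s outcome=F: state=OPEN
  event#5 t=11s outcome=F: state=OPEN
  event#6 t=14s outcome=S: state=CLOSED
  event#7 t=18s outcome=F: state=CLOSED
  event#8 t=19s outcome=F: state=OPEN
  event#9 t=22s outcome=F: state=OPEN
  event#10 t=25s outcome=F: state=OPEN
  event#11 t=28s outcome=F: state=OPEN
  event#12 t=30s outcome=S: state=CLOSED
  event#13 t=34s outcome=S: state=CLOSED
  event#14 t=35s outcome=F: state=CLOSED
  event#15 t=38s outcome=F: state=OPEN
  event#16 t=40s outcome=S: state=OPEN
  event#17 t=43s outcome=F: state=OPEN
  event#18 t=47s outcome=F: state=OPEN
  event#19 t=50s outcome=F: state=OPEN
  event#20 t=54s outcome=F: state=OPEN

Answer: COOOOCCOOOOCCCOOOOOO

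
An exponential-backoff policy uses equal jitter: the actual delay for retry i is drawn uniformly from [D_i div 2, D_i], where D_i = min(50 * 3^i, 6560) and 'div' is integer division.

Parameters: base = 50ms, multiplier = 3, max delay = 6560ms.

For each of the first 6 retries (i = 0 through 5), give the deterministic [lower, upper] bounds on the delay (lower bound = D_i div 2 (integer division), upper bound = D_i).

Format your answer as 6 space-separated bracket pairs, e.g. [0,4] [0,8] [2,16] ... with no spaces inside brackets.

Computing bounds per retry:
  i=0: D_i=min(50*3^0,6560)=50, bounds=[25,50]
  i=1: D_i=min(50*3^1,6560)=150, bounds=[75,150]
  i=2: D_i=min(50*3^2,6560)=450, bounds=[225,450]
  i=3: D_i=min(50*3^3,6560)=1350, bounds=[675,1350]
  i=4: D_i=min(50*3^4,6560)=4050, bounds=[2025,4050]
  i=5: D_i=min(50*3^5,6560)=6560, bounds=[3280,6560]

Answer: [25,50] [75,150] [225,450] [675,1350] [2025,4050] [3280,6560]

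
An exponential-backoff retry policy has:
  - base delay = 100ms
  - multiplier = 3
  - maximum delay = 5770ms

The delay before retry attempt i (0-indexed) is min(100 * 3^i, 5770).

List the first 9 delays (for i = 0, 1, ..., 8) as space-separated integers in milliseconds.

Computing each delay:
  i=0: min(100*3^0, 5770) = 100
  i=1: min(100*3^1, 5770) = 300
  i=2: min(100*3^2, 5770) = 900
  i=3: min(100*3^3, 5770) = 2700
  i=4: min(100*3^4, 5770) = 5770
  i=5: min(100*3^5, 5770) = 5770
  i=6: min(100*3^6, 5770) = 5770
  i=7: min(100*3^7, 5770) = 5770
  i=8: min(100*3^8, 5770) = 5770

Answer: 100 300 900 2700 5770 5770 5770 5770 5770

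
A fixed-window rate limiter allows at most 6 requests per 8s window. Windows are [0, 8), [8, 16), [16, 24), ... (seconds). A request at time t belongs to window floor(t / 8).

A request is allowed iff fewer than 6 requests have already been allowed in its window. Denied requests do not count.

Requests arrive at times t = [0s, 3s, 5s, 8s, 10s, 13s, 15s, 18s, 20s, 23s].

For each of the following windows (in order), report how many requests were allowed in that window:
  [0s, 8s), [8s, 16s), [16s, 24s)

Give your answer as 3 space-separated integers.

Processing requests:
  req#1 t=0s (window 0): ALLOW
  req#2 t=3s (window 0): ALLOW
  req#3 t=5s (window 0): ALLOW
  req#4 t=8s (window 1): ALLOW
  req#5 t=10s (window 1): ALLOW
  req#6 t=13s (window 1): ALLOW
  req#7 t=15s (window 1): ALLOW
  req#8 t=18s (window 2): ALLOW
  req#9 t=20s (window 2): ALLOW
  req#10 t=23s (window 2): ALLOW

Allowed counts by window: 3 4 3

Answer: 3 4 3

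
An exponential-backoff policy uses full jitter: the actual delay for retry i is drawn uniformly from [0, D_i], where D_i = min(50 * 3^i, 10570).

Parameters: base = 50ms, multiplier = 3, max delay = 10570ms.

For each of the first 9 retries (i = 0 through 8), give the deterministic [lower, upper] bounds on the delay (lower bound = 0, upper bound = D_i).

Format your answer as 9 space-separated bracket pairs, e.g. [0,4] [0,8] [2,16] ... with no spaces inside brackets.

Computing bounds per retry:
  i=0: D_i=min(50*3^0,10570)=50, bounds=[0,50]
  i=1: D_i=min(50*3^1,10570)=150, bounds=[0,150]
  i=2: D_i=min(50*3^2,10570)=450, bounds=[0,450]
  i=3: D_i=min(50*3^3,10570)=1350, bounds=[0,1350]
  i=4: D_i=min(50*3^4,10570)=4050, bounds=[0,4050]
  i=5: D_i=min(50*3^5,10570)=10570, bounds=[0,10570]
  i=6: D_i=min(50*3^6,10570)=10570, bounds=[0,10570]
  i=7: D_i=min(50*3^7,10570)=10570, bounds=[0,10570]
  i=8: D_i=min(50*3^8,10570)=10570, bounds=[0,10570]

Answer: [0,50] [0,150] [0,450] [0,1350] [0,4050] [0,10570] [0,10570] [0,10570] [0,10570]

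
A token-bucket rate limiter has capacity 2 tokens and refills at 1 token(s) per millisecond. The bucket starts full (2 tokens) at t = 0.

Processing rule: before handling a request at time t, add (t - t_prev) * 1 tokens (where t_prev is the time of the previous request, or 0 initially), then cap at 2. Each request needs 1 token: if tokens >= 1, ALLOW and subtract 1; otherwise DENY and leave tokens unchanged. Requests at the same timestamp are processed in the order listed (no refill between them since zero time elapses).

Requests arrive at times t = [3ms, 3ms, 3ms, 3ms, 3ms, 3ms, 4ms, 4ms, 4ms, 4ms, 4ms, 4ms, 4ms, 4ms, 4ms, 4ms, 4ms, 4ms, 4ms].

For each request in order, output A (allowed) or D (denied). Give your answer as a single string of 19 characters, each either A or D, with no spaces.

Simulating step by step:
  req#1 t=3ms: ALLOW
  req#2 t=3ms: ALLOW
  req#3 t=3ms: DENY
  req#4 t=3ms: DENY
  req#5 t=3ms: DENY
  req#6 t=3ms: DENY
  req#7 t=4ms: ALLOW
  req#8 t=4ms: DENY
  req#9 t=4ms: DENY
  req#10 t=4ms: DENY
  req#11 t=4ms: DENY
  req#12 t=4ms: DENY
  req#13 t=4ms: DENY
  req#14 t=4ms: DENY
  req#15 t=4ms: DENY
  req#16 t=4ms: DENY
  req#17 t=4ms: DENY
  req#18 t=4ms: DENY
  req#19 t=4ms: DENY

Answer: AADDDDADDDDDDDDDDDD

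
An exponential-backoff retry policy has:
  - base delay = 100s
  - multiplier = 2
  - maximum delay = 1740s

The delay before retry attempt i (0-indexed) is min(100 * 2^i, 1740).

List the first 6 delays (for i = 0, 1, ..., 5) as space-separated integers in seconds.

Answer: 100 200 400 800 1600 1740

Derivation:
Computing each delay:
  i=0: min(100*2^0, 1740) = 100
  i=1: min(100*2^1, 1740) = 200
  i=2: min(100*2^2, 1740) = 400
  i=3: min(100*2^3, 1740) = 800
  i=4: min(100*2^4, 1740) = 1600
  i=5: min(100*2^5, 1740) = 1740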